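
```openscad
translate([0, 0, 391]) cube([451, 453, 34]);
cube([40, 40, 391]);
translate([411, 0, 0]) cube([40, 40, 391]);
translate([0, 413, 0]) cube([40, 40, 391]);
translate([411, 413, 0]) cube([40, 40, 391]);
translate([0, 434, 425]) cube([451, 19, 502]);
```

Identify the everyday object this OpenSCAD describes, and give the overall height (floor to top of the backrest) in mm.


A chair. The overall height is 927 mm.

A slab on four corner posts with a tall panel at the back — a chair. The seat slab sits at z = 391 with thickness 34, and the 502 mm backrest starts at the seat top, so the overall height is 391 + 34 + 502 = 927 mm.


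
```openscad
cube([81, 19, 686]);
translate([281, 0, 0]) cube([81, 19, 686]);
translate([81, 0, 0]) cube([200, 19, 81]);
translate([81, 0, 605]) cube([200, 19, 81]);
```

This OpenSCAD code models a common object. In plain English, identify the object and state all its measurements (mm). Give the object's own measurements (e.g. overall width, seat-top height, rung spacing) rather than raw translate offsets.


A rectangular picture frame lying in the x–z plane (depth along y). The opening is 200 mm wide (x) by 524 mm tall (z), surrounded by a border 81 mm wide on all four sides. The frame is 19 mm deep and is made of two full-height vertical stiles with two horizontal rails fitted between them.


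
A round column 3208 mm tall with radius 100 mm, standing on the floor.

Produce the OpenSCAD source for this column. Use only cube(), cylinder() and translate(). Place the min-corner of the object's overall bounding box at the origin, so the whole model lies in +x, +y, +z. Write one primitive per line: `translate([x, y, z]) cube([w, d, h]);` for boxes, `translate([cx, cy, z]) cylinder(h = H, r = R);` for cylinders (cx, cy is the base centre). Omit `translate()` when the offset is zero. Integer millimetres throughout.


translate([100, 100, 0]) cylinder(h = 3208, r = 100);


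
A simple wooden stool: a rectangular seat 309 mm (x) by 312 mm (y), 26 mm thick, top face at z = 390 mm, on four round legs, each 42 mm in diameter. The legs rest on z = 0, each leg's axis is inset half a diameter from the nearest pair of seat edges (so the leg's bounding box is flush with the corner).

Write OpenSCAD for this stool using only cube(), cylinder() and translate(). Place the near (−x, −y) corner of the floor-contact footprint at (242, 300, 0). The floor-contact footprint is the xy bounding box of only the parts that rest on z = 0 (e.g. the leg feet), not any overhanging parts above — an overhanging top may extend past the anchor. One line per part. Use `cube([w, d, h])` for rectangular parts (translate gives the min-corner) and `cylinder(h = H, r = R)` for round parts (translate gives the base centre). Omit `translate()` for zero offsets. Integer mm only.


translate([242, 300, 364]) cube([309, 312, 26]);
translate([263, 321, 0]) cylinder(h = 364, r = 21);
translate([530, 321, 0]) cylinder(h = 364, r = 21);
translate([263, 591, 0]) cylinder(h = 364, r = 21);
translate([530, 591, 0]) cylinder(h = 364, r = 21);


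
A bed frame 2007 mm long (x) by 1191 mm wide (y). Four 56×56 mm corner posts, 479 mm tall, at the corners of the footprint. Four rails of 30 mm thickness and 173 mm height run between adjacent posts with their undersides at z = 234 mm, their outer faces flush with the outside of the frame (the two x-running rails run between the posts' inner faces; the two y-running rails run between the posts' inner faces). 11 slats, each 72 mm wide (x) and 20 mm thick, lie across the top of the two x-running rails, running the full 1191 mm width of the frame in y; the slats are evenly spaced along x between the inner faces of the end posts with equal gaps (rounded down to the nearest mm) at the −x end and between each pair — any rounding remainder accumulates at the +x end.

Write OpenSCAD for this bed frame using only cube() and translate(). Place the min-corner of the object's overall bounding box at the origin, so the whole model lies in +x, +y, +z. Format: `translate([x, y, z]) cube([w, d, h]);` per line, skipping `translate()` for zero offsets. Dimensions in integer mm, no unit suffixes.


// slat z = rail_z + rail_h = 234 + 173 = 407
// slat gap = ⌊(1895 − 11·72) / 12⌋ = 91
cube([56, 56, 479]);
translate([0, 1135, 0]) cube([56, 56, 479]);
translate([1951, 0, 0]) cube([56, 56, 479]);
translate([1951, 1135, 0]) cube([56, 56, 479]);
translate([56, 0, 234]) cube([1895, 30, 173]);
translate([56, 1161, 234]) cube([1895, 30, 173]);
translate([0, 56, 234]) cube([30, 1079, 173]);
translate([1977, 56, 234]) cube([30, 1079, 173]);
translate([147, 0, 407]) cube([72, 1191, 20]);
translate([310, 0, 407]) cube([72, 1191, 20]);
translate([473, 0, 407]) cube([72, 1191, 20]);
translate([636, 0, 407]) cube([72, 1191, 20]);
translate([799, 0, 407]) cube([72, 1191, 20]);
translate([962, 0, 407]) cube([72, 1191, 20]);
translate([1125, 0, 407]) cube([72, 1191, 20]);
translate([1288, 0, 407]) cube([72, 1191, 20]);
translate([1451, 0, 407]) cube([72, 1191, 20]);
translate([1614, 0, 407]) cube([72, 1191, 20]);
translate([1777, 0, 407]) cube([72, 1191, 20]);


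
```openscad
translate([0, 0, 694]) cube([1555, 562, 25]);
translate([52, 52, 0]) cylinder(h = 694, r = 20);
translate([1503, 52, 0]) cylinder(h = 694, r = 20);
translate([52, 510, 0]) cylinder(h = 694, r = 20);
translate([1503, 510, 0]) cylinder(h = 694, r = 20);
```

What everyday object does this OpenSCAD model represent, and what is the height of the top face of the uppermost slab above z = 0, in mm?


A table. The table height is 719 mm.

A 1555×562×25 slab sits at z = 694 on four Ø40 mm round legs — a table. The top surface is at 694 + 25 = 719 mm.


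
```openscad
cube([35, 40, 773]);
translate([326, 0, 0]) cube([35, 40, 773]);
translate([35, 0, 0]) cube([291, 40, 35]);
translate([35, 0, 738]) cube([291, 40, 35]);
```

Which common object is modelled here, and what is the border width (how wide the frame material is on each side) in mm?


A picture frame. The border width is 35 mm.

Four thin pieces enclosing a rectangular opening — a picture frame. The two full-height stiles are 773 mm tall; the top rail sits at z = 738 and is 35 mm tall, so the border above the opening is 773 − 738 = 35 mm, matching the stile x-width.


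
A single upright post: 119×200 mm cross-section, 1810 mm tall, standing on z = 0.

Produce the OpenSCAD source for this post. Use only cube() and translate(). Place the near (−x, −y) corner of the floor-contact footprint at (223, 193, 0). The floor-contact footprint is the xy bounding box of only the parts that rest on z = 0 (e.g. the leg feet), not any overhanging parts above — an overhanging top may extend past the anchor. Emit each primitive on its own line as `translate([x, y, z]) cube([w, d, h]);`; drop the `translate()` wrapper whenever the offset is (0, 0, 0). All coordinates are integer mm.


translate([223, 193, 0]) cube([119, 200, 1810]);


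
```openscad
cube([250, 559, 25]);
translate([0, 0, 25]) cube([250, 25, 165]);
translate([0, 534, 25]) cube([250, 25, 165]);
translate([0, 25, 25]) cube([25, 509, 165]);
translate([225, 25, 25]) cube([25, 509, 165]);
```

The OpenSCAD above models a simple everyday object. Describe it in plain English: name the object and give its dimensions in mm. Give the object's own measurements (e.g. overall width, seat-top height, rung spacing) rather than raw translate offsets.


An open-topped rectangular box: outside dimensions 250×559×190 mm, with a uniform wall and base thickness of 25 mm. The base is a full 250×559 slab on the floor; four walls sit on top of the base. The front and back walls (the −y and +y sides) span the full width; the two side walls fit between them.


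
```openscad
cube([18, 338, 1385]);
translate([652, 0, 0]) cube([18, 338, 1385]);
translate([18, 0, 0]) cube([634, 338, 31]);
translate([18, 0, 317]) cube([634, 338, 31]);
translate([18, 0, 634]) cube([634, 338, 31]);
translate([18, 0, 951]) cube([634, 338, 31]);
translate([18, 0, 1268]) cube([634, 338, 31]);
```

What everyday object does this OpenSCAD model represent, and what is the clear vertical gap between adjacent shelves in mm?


A bookshelf. The clear shelf gap is 286 mm.

Two tall side panels with 5 horizontal boards between them — a bookshelf. The first two shelf undersides are at z = 0 and z = 317; with shelf thickness 31, the clear gap is 317 − 0 − 31 = 286 mm.


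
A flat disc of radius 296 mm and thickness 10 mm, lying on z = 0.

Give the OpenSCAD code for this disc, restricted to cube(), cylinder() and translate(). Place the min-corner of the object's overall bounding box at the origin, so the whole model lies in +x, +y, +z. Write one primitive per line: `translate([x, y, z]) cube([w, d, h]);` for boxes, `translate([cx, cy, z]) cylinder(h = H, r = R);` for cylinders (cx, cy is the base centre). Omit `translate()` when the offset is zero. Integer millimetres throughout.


translate([296, 296, 0]) cylinder(h = 10, r = 296);


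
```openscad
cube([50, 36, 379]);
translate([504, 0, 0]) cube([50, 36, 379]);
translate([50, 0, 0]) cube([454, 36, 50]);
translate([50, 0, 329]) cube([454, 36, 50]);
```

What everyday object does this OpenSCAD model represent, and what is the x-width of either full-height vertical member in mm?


A picture frame. The border width is 50 mm.

Four thin pieces enclosing a rectangular opening — a picture frame. The two full-height stiles are 379 mm tall; the top rail sits at z = 329 and is 50 mm tall, so the border above the opening is 379 − 329 = 50 mm, matching the stile x-width.


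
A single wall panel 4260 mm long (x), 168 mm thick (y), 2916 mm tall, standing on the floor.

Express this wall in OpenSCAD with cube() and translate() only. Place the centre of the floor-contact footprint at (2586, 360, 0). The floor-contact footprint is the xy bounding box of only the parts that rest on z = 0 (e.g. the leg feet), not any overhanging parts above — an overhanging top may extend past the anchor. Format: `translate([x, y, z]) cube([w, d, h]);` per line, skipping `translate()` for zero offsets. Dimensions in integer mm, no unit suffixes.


translate([456, 276, 0]) cube([4260, 168, 2916]);


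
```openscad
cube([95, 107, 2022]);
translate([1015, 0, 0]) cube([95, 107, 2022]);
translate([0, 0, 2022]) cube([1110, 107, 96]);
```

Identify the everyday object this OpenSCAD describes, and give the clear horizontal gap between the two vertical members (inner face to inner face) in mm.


A door frame. The clear opening width is 920 mm.

Two 2022 mm tall posts with a header on top — a door frame. The left jamb is 95 mm wide at x = 0; the right jamb starts at x = 1015. The clear opening is 1015 − 95 = 920 mm.


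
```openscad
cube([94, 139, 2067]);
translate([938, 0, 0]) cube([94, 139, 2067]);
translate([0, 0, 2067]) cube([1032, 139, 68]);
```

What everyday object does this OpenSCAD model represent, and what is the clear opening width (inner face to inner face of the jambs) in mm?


A door frame. The clear opening width is 844 mm.

Two 2067 mm tall posts with a header on top — a door frame. The left jamb is 94 mm wide at x = 0; the right jamb starts at x = 938. The clear opening is 938 − 94 = 844 mm.


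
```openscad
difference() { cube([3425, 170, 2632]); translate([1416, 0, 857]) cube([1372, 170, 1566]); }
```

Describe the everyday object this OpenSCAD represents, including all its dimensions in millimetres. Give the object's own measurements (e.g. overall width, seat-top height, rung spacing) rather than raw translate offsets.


A wall 3425 mm long (x), 170 mm thick (y), 2632 mm tall, with a rectangular window opening cut through it. The opening is 1372 mm wide and 1566 mm tall; its sill is at z = 857 mm and its near (−x) edge is 1416 mm from the wall's −x end. The opening passes through the full wall thickness.


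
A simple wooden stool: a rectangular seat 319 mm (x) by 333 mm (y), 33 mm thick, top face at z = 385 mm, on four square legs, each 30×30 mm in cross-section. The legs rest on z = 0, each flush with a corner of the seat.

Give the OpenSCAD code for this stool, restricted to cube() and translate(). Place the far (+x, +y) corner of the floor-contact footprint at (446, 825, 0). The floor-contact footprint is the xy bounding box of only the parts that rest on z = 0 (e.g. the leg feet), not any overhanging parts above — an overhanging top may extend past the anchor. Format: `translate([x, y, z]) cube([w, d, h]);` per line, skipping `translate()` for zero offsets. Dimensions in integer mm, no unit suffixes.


translate([127, 492, 352]) cube([319, 333, 33]);
translate([127, 492, 0]) cube([30, 30, 352]);
translate([416, 492, 0]) cube([30, 30, 352]);
translate([127, 795, 0]) cube([30, 30, 352]);
translate([416, 795, 0]) cube([30, 30, 352]);


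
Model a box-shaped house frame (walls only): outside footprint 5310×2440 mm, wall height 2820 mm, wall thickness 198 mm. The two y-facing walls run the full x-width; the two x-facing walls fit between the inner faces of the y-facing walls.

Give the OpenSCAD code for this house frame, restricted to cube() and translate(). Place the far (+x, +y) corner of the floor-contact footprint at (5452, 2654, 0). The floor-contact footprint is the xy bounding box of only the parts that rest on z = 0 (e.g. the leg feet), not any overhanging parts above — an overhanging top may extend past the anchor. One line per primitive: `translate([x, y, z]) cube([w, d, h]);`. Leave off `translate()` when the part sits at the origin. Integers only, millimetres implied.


translate([142, 214, 0]) cube([5310, 198, 2820]);
translate([142, 2456, 0]) cube([5310, 198, 2820]);
translate([142, 412, 0]) cube([198, 2044, 2820]);
translate([5254, 412, 0]) cube([198, 2044, 2820]);


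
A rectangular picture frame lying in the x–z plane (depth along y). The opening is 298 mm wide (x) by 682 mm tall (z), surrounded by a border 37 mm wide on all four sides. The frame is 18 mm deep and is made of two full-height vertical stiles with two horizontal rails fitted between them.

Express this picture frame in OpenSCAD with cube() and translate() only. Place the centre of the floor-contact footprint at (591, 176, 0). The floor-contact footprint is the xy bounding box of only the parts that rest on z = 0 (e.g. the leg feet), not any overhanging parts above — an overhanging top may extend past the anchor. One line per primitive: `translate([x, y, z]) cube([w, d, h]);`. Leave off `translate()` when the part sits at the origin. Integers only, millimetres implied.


translate([405, 167, 0]) cube([37, 18, 756]);
translate([740, 167, 0]) cube([37, 18, 756]);
translate([442, 167, 0]) cube([298, 18, 37]);
translate([442, 167, 719]) cube([298, 18, 37]);


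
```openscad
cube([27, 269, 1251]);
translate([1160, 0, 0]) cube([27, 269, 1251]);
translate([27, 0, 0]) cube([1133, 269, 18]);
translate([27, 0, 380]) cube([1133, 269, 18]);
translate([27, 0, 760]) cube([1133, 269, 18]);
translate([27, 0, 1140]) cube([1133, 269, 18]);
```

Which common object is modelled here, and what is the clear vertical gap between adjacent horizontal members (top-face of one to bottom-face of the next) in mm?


A bookshelf. The clear shelf gap is 362 mm.

Two tall side panels with 4 horizontal boards between them — a bookshelf. The first two shelf undersides are at z = 0 and z = 380; with shelf thickness 18, the clear gap is 380 − 0 − 18 = 362 mm.


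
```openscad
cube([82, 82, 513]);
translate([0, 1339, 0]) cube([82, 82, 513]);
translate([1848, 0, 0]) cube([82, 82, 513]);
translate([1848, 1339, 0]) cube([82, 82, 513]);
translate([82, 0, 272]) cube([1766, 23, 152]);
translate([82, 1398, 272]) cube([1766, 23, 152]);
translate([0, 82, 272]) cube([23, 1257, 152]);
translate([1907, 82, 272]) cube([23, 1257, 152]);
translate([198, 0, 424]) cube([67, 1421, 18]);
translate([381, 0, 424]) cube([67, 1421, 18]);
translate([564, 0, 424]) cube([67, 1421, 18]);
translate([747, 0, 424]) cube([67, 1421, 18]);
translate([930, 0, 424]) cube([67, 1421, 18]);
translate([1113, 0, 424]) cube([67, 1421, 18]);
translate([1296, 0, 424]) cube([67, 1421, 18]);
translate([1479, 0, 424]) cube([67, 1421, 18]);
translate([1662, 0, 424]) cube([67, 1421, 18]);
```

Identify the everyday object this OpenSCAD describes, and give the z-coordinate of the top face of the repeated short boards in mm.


A bed frame. The slat-top height is 442 mm.

Four posts, four rails, and a row of slats — a bed frame. Slats sit on the rails at z = 272 + 152 = 424; with slat thickness 18, the top is 442 mm.


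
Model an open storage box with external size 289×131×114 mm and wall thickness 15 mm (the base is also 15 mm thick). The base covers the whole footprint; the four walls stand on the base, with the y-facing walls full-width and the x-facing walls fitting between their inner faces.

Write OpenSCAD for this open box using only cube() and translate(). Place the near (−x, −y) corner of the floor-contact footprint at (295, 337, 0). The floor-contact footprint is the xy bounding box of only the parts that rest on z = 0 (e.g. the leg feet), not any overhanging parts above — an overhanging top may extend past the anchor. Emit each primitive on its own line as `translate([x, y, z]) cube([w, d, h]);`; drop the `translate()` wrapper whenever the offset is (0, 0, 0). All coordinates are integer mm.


translate([295, 337, 0]) cube([289, 131, 15]);
translate([295, 337, 15]) cube([289, 15, 99]);
translate([295, 453, 15]) cube([289, 15, 99]);
translate([295, 352, 15]) cube([15, 101, 99]);
translate([569, 352, 15]) cube([15, 101, 99]);


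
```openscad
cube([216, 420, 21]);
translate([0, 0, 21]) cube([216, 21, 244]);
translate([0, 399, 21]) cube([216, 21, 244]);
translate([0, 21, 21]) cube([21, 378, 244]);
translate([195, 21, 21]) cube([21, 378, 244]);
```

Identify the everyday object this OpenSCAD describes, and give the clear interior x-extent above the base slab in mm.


An open box. The internal width is 174 mm.

A 216×420 base slab with four walls standing on it — an open box. The base is 216 mm wide and the walls are 21 mm thick, so the internal width is 216 − 2 × 21 = 174 mm.


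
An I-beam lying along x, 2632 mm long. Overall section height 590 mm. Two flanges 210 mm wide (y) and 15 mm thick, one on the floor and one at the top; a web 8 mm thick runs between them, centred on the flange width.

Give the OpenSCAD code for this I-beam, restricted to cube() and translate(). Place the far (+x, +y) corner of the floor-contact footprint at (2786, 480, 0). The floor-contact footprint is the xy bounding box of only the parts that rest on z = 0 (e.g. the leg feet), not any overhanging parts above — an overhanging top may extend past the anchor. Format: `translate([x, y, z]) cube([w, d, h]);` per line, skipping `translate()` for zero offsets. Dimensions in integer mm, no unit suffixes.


translate([154, 270, 0]) cube([2632, 210, 15]);
translate([154, 371, 15]) cube([2632, 8, 560]);
translate([154, 270, 575]) cube([2632, 210, 15]);


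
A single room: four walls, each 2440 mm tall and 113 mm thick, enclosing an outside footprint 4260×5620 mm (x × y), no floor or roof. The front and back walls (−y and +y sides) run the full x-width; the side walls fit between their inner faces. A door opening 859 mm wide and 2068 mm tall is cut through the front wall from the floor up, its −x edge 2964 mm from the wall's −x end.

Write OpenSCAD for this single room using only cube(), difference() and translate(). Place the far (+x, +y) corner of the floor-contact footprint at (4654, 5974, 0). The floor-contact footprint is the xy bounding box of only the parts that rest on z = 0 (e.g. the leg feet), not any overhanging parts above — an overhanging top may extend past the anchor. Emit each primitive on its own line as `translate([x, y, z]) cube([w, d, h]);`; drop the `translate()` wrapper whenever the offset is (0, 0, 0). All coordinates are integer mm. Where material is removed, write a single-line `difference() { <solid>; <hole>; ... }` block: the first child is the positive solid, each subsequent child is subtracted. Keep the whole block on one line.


difference() { translate([394, 354, 0]) cube([4260, 113, 2440]); translate([3358, 354, 0]) cube([859, 113, 2068]); }
translate([394, 5861, 0]) cube([4260, 113, 2440]);
translate([394, 467, 0]) cube([113, 5394, 2440]);
translate([4541, 467, 0]) cube([113, 5394, 2440]);


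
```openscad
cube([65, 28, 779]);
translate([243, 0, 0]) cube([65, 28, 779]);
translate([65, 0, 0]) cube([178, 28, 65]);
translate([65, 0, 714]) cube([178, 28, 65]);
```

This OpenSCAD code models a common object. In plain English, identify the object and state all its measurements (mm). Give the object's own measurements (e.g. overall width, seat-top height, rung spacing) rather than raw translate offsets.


A rectangular picture frame lying in the x–z plane (depth along y). The opening is 178 mm wide (x) by 649 mm tall (z), surrounded by a border 65 mm wide on all four sides. The frame is 28 mm deep and is made of two full-height vertical stiles with two horizontal rails fitted between them.


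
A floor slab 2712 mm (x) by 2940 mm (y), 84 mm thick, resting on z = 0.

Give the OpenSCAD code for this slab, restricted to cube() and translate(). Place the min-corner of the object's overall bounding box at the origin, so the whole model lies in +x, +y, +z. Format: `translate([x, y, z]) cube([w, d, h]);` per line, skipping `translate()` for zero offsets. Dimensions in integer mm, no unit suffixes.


cube([2712, 2940, 84]);


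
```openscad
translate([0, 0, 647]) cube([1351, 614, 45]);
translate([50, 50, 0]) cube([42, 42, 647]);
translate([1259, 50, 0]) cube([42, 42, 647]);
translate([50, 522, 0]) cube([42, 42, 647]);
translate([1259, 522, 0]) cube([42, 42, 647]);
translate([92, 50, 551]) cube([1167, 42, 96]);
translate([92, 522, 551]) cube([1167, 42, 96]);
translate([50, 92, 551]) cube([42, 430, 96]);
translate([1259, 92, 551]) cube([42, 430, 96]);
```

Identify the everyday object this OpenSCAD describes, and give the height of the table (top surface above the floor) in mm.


A table. The table height is 692 mm.

A 1351×614×45 slab sits at z = 647 on four 42 mm square posts — a table. The top surface is at 647 + 45 = 692 mm.


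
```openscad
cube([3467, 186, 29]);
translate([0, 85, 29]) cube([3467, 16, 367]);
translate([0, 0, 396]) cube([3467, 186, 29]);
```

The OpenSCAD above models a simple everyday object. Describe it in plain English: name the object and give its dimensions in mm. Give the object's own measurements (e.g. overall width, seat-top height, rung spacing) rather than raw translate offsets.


An I-beam lying along x, 3467 mm long. Overall section height 425 mm. Two flanges 186 mm wide (y) and 29 mm thick, one on the floor and one at the top; a web 16 mm thick runs between them, centred on the flange width.


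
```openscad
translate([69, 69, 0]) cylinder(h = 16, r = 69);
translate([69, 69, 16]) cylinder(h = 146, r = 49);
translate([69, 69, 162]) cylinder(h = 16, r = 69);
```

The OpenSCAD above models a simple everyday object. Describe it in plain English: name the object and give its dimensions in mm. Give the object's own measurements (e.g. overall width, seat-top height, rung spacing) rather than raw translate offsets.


A spool: two coaxial disc flanges of radius 69 mm and thickness 16 mm, joined by a core cylinder of radius 49 mm and height 146 mm. The lower flange rests on z = 0 and the three cylinders share a vertical axis.


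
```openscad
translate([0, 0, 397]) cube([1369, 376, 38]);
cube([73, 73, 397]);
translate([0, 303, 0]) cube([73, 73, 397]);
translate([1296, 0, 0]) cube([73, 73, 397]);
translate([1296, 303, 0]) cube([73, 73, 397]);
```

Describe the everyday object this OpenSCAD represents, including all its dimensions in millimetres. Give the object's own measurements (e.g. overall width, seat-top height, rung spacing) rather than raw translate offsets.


A long wooden bench with a 1369 mm (x) × 376 mm (y) seat, 38 mm thick, its top surface 435 mm above the floor. Four 73 mm square legs at the seat corners, flush with the edges, run from z = 0 to the seat underside.


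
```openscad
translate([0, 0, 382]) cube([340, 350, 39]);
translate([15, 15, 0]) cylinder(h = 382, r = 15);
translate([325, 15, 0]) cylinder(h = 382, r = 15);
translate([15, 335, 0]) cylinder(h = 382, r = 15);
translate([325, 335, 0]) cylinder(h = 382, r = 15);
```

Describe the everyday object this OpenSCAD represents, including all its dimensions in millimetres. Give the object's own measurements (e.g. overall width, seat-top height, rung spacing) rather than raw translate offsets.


A four-legged stool. The seat is a 340×350×39 mm slab whose top surface is at z = 421 mm; four round legs, each 30 mm in diameter, run from the floor (z = 0) to the underside of the seat, each leg's axis is inset half a diameter from the nearest pair of seat edges (so the leg's bounding box is flush with the corner).


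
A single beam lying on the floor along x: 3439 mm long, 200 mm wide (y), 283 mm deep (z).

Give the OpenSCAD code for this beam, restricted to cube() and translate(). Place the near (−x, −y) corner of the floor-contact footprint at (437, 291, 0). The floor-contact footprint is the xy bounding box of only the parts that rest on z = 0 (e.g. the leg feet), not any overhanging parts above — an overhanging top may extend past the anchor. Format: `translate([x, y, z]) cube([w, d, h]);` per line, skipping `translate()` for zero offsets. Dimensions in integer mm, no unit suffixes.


translate([437, 291, 0]) cube([3439, 200, 283]);


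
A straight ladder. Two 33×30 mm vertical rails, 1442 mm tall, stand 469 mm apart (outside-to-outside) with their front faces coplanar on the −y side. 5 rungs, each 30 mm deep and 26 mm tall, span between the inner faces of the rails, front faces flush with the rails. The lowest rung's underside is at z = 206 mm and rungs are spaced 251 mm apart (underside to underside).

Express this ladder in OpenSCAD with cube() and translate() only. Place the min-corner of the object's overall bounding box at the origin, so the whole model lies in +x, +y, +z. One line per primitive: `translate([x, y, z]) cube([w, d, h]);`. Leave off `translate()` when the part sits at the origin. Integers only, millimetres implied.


// rung span = 469 - 2*33 = 403
// rung[k] z = 206 + k*251
cube([33, 30, 1442]);
translate([436, 0, 0]) cube([33, 30, 1442]);
translate([33, 0, 206]) cube([403, 30, 26]);
translate([33, 0, 457]) cube([403, 30, 26]);
translate([33, 0, 708]) cube([403, 30, 26]);
translate([33, 0, 959]) cube([403, 30, 26]);
translate([33, 0, 1210]) cube([403, 30, 26]);


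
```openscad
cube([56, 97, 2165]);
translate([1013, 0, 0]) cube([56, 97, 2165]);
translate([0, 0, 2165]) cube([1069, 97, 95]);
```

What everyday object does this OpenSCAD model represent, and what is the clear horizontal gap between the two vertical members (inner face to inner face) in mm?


A door frame. The clear opening width is 957 mm.

Two 2165 mm tall posts with a header on top — a door frame. The left jamb is 56 mm wide at x = 0; the right jamb starts at x = 1013. The clear opening is 1013 − 56 = 957 mm.


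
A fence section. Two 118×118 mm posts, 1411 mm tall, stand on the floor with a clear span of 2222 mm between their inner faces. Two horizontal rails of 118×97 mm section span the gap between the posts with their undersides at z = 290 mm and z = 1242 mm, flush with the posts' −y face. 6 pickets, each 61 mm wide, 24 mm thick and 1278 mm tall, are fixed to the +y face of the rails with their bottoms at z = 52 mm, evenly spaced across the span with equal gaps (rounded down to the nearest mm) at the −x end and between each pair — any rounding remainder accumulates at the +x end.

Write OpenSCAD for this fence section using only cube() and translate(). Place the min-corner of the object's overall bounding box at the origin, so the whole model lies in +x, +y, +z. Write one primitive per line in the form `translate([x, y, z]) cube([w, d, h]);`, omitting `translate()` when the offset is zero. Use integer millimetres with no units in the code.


cube([118, 118, 1411]);
translate([2340, 0, 0]) cube([118, 118, 1411]);
translate([118, 0, 290]) cube([2222, 118, 97]);
translate([118, 0, 1242]) cube([2222, 118, 97]);
translate([383, 118, 52]) cube([61, 24, 1278]);
translate([709, 118, 52]) cube([61, 24, 1278]);
translate([1035, 118, 52]) cube([61, 24, 1278]);
translate([1361, 118, 52]) cube([61, 24, 1278]);
translate([1687, 118, 52]) cube([61, 24, 1278]);
translate([2013, 118, 52]) cube([61, 24, 1278]);


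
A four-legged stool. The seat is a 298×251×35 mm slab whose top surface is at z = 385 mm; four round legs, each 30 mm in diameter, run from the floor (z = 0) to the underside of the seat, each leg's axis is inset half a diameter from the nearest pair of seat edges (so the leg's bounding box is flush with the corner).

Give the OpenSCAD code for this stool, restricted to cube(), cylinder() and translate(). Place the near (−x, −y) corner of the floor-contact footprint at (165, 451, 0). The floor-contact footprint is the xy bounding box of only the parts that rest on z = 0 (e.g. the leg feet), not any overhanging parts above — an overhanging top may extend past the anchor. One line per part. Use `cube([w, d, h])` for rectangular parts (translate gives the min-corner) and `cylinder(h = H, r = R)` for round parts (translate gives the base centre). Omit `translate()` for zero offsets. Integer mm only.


translate([165, 451, 350]) cube([298, 251, 35]);
translate([180, 466, 0]) cylinder(h = 350, r = 15);
translate([448, 466, 0]) cylinder(h = 350, r = 15);
translate([180, 687, 0]) cylinder(h = 350, r = 15);
translate([448, 687, 0]) cylinder(h = 350, r = 15);


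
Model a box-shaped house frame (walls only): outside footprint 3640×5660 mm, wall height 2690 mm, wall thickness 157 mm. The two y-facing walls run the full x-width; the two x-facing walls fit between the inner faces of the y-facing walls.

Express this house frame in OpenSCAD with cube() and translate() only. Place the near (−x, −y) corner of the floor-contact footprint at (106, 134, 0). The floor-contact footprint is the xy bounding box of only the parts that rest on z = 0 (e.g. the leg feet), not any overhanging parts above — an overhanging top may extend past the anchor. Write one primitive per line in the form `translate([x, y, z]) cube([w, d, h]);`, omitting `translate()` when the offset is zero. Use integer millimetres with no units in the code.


translate([106, 134, 0]) cube([3640, 157, 2690]);
translate([106, 5637, 0]) cube([3640, 157, 2690]);
translate([106, 291, 0]) cube([157, 5346, 2690]);
translate([3589, 291, 0]) cube([157, 5346, 2690]);


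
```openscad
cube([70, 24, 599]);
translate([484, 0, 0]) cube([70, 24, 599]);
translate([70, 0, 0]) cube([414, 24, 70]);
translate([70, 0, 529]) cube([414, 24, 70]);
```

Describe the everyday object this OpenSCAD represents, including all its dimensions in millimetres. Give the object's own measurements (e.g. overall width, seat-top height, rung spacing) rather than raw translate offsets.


A rectangular picture frame lying in the x–z plane (depth along y). The opening is 414 mm wide (x) by 459 mm tall (z), surrounded by a border 70 mm wide on all four sides. The frame is 24 mm deep and is made of two full-height vertical stiles with two horizontal rails fitted between them.


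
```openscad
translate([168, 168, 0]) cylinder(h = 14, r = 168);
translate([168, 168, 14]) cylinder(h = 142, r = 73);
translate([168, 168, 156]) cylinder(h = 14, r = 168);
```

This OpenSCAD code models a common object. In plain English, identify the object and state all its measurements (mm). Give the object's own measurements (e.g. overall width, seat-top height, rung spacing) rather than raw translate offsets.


A spool: two coaxial disc flanges of radius 168 mm and thickness 14 mm, joined by a core cylinder of radius 73 mm and height 142 mm. The lower flange rests on z = 0 and the three cylinders share a vertical axis.


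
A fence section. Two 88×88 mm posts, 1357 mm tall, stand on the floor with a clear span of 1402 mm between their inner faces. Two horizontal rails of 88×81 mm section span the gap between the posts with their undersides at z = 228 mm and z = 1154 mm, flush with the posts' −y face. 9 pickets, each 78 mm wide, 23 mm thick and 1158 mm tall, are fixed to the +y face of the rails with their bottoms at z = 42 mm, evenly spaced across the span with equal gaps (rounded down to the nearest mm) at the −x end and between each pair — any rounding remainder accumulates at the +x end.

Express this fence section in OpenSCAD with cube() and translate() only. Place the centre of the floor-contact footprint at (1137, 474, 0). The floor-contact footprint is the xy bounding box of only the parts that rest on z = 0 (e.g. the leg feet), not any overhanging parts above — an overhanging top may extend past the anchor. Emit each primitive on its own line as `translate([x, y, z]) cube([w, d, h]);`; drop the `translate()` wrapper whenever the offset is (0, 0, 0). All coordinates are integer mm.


translate([348, 430, 0]) cube([88, 88, 1357]);
translate([1838, 430, 0]) cube([88, 88, 1357]);
translate([436, 430, 228]) cube([1402, 88, 81]);
translate([436, 430, 1154]) cube([1402, 88, 81]);
translate([506, 518, 42]) cube([78, 23, 1158]);
translate([654, 518, 42]) cube([78, 23, 1158]);
translate([802, 518, 42]) cube([78, 23, 1158]);
translate([950, 518, 42]) cube([78, 23, 1158]);
translate([1098, 518, 42]) cube([78, 23, 1158]);
translate([1246, 518, 42]) cube([78, 23, 1158]);
translate([1394, 518, 42]) cube([78, 23, 1158]);
translate([1542, 518, 42]) cube([78, 23, 1158]);
translate([1690, 518, 42]) cube([78, 23, 1158]);


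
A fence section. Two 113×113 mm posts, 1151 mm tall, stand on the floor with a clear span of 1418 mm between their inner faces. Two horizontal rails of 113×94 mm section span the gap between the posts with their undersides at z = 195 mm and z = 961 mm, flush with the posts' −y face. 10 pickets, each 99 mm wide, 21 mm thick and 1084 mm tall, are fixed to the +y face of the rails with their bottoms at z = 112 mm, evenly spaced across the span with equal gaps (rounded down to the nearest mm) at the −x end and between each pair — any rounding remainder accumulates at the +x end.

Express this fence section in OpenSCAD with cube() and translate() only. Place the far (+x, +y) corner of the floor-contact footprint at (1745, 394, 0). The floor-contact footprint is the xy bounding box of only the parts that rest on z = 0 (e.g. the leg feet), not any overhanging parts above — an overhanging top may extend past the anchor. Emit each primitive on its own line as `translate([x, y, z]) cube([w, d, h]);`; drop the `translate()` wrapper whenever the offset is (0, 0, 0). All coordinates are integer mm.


translate([101, 281, 0]) cube([113, 113, 1151]);
translate([1632, 281, 0]) cube([113, 113, 1151]);
translate([214, 281, 195]) cube([1418, 113, 94]);
translate([214, 281, 961]) cube([1418, 113, 94]);
translate([252, 394, 112]) cube([99, 21, 1084]);
translate([389, 394, 112]) cube([99, 21, 1084]);
translate([526, 394, 112]) cube([99, 21, 1084]);
translate([663, 394, 112]) cube([99, 21, 1084]);
translate([800, 394, 112]) cube([99, 21, 1084]);
translate([937, 394, 112]) cube([99, 21, 1084]);
translate([1074, 394, 112]) cube([99, 21, 1084]);
translate([1211, 394, 112]) cube([99, 21, 1084]);
translate([1348, 394, 112]) cube([99, 21, 1084]);
translate([1485, 394, 112]) cube([99, 21, 1084]);


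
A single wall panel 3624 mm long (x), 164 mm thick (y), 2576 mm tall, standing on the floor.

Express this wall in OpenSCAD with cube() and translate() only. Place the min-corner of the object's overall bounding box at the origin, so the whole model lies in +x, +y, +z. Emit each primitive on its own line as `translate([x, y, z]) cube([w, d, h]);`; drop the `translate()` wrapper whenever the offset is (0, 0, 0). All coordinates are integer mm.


cube([3624, 164, 2576]);


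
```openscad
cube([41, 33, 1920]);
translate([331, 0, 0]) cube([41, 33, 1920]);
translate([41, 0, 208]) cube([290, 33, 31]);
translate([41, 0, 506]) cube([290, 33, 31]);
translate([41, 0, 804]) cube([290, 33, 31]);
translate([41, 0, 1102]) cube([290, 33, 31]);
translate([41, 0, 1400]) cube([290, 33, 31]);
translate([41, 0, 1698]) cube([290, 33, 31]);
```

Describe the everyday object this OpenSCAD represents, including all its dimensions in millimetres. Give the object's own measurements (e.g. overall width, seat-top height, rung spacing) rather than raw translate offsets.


A straight ladder. Two 41×33 mm vertical rails, 1920 mm tall, stand 372 mm apart (outside-to-outside) with their front faces coplanar on the −y side. 6 rungs, each 33 mm deep and 31 mm tall, span between the inner faces of the rails, front faces flush with the rails. The lowest rung's underside is at z = 208 mm and rungs are spaced 298 mm apart (underside to underside).


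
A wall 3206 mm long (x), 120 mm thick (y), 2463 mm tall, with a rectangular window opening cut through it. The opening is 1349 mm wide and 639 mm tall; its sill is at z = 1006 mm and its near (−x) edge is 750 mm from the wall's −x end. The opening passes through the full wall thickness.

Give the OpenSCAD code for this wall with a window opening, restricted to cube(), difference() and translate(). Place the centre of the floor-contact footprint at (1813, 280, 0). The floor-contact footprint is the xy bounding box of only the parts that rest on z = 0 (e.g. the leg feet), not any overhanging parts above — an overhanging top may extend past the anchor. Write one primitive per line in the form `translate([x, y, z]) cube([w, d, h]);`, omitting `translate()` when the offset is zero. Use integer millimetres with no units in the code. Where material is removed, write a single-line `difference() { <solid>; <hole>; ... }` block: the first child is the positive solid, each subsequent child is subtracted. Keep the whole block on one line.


difference() { translate([210, 220, 0]) cube([3206, 120, 2463]); translate([960, 220, 1006]) cube([1349, 120, 639]); }


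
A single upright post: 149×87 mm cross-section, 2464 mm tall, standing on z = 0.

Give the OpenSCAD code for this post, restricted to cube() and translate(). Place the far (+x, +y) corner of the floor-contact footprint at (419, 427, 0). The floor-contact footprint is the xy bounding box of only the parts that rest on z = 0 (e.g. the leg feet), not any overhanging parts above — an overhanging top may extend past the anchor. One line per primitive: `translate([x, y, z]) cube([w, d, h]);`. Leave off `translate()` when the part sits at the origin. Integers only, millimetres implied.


translate([270, 340, 0]) cube([149, 87, 2464]);


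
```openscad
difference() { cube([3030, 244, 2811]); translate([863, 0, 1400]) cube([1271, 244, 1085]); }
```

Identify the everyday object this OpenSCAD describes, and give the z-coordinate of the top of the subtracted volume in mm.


A wall with a window opening. The window head height is 2485 mm.

A wall with a rectangular opening subtracted — a window. Sill at z = 1400, opening 1085 mm tall, so the head is at 1400 + 1085 = 2485 mm.


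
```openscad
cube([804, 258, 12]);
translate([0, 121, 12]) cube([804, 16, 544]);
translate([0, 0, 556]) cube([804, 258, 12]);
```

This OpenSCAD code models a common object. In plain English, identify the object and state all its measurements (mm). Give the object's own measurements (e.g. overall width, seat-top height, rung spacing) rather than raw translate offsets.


An I-beam lying along x, 804 mm long. Overall section height 568 mm. Two flanges 258 mm wide (y) and 12 mm thick, one on the floor and one at the top; a web 16 mm thick runs between them, centred on the flange width.


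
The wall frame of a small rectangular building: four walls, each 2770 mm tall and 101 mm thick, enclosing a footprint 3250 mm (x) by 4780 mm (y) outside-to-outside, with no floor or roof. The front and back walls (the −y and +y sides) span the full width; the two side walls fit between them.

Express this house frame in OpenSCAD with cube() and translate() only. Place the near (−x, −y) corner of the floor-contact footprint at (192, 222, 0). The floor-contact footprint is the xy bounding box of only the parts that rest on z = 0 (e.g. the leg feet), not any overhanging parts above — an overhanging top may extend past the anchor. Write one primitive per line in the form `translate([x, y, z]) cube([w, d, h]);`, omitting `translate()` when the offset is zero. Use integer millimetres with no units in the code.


translate([192, 222, 0]) cube([3250, 101, 2770]);
translate([192, 4901, 0]) cube([3250, 101, 2770]);
translate([192, 323, 0]) cube([101, 4578, 2770]);
translate([3341, 323, 0]) cube([101, 4578, 2770]);
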